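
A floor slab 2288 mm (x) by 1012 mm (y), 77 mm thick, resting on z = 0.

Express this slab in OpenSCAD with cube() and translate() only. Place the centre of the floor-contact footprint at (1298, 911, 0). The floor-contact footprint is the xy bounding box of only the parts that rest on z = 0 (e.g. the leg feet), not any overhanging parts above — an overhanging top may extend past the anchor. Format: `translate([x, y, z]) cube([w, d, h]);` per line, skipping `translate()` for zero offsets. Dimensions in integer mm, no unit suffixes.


translate([154, 405, 0]) cube([2288, 1012, 77]);


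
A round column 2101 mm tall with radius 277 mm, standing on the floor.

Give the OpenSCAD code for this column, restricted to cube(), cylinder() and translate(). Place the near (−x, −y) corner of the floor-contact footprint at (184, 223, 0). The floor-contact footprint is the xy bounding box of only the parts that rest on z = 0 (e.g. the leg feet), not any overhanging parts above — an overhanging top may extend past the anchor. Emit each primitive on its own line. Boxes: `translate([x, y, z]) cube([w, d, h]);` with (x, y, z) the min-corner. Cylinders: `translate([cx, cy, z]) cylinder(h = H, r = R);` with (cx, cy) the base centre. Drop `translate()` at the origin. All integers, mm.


translate([461, 500, 0]) cylinder(h = 2101, r = 277);


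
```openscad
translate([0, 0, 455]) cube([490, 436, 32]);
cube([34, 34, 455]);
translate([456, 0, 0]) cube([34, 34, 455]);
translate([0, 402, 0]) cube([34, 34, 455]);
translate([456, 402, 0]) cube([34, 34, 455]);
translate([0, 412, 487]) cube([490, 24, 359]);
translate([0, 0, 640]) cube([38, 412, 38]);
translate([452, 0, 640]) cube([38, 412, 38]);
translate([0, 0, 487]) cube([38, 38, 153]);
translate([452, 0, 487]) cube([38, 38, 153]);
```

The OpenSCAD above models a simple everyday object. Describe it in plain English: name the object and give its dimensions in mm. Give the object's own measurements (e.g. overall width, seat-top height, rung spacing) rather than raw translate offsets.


A chair. The seat is a 490×436×32 mm slab with its top at z = 487 mm, on four 34×34 mm corner legs (flush with the seat edges, standing on z = 0). A flat backrest 24 mm thick, 359 mm tall, spans the full seat width and rises from the seat top along its +y edge, rear face flush with the rear of the seat. Two armrests of 38×38 mm section run along each side from the seat's front edge to the front of the backrest, top faces 191 mm above the seat top and outer faces flush with the seat's x-edges; a 38×38 mm post under the front of each armrest stands on the seat at the front corner.


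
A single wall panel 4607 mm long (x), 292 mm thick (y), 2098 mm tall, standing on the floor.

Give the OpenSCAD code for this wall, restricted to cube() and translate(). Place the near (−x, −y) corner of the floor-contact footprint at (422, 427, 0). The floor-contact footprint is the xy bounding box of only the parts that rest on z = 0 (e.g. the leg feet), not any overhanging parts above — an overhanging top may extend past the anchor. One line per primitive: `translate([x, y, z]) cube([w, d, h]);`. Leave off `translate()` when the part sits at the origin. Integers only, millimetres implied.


translate([422, 427, 0]) cube([4607, 292, 2098]);


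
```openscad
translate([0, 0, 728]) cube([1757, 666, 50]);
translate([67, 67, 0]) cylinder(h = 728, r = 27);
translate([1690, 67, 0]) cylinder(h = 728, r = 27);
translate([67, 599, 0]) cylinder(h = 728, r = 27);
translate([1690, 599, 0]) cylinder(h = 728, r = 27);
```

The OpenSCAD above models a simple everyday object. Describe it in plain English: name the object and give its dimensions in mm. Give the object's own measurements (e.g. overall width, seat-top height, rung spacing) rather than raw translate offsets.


A table: top 1757 mm (x) × 666 mm (y), 50 mm thick, upper face at z = 778 mm, on four round legs of 54 mm diameter, each leg's bounding box inset 40 mm from the nearest pair of top edges from z = 0 to the bottom of the top.


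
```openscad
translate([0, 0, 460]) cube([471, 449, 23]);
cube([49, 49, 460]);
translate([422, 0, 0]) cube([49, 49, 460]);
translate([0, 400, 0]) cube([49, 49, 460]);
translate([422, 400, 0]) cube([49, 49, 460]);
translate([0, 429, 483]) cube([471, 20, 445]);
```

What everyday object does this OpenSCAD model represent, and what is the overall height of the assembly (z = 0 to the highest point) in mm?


A chair. The overall height is 928 mm.

A slab on four corner posts with a tall panel at the back — a chair. The seat slab sits at z = 460 with thickness 23, and the 445 mm backrest starts at the seat top, so the overall height is 460 + 23 + 445 = 928 mm.


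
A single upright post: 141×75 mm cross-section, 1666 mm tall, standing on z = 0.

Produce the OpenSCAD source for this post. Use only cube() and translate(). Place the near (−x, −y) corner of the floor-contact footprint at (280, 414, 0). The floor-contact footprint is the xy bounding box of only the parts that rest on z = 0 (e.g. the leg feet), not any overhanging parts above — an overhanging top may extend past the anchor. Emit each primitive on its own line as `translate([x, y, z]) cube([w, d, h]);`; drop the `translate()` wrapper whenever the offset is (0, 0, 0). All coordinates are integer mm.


translate([280, 414, 0]) cube([141, 75, 1666]);


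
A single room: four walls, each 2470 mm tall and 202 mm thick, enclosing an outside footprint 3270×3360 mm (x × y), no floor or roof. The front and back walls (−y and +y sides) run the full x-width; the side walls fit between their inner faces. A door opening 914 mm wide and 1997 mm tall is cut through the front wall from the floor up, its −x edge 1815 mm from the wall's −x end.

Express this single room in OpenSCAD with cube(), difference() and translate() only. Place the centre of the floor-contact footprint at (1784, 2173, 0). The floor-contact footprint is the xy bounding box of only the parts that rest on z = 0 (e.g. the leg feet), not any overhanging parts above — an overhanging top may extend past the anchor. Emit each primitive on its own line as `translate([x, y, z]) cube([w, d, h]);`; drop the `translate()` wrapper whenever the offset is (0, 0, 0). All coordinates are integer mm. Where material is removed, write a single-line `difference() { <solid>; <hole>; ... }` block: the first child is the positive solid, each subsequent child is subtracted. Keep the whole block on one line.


difference() { translate([149, 493, 0]) cube([3270, 202, 2470]); translate([1964, 493, 0]) cube([914, 202, 1997]); }
translate([149, 3651, 0]) cube([3270, 202, 2470]);
translate([149, 695, 0]) cube([202, 2956, 2470]);
translate([3217, 695, 0]) cube([202, 2956, 2470]);


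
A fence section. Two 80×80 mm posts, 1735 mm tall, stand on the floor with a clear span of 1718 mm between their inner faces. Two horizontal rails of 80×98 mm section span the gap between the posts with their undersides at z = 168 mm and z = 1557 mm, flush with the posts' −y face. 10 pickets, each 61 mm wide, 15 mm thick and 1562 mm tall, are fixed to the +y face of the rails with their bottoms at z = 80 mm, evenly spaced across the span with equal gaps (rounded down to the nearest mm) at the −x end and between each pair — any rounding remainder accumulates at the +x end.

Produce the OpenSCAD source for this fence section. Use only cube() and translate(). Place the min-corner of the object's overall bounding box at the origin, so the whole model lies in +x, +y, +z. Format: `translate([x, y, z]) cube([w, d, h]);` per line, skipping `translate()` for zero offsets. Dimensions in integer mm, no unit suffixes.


cube([80, 80, 1735]);
translate([1798, 0, 0]) cube([80, 80, 1735]);
translate([80, 0, 168]) cube([1718, 80, 98]);
translate([80, 0, 1557]) cube([1718, 80, 98]);
translate([180, 80, 80]) cube([61, 15, 1562]);
translate([341, 80, 80]) cube([61, 15, 1562]);
translate([502, 80, 80]) cube([61, 15, 1562]);
translate([663, 80, 80]) cube([61, 15, 1562]);
translate([824, 80, 80]) cube([61, 15, 1562]);
translate([985, 80, 80]) cube([61, 15, 1562]);
translate([1146, 80, 80]) cube([61, 15, 1562]);
translate([1307, 80, 80]) cube([61, 15, 1562]);
translate([1468, 80, 80]) cube([61, 15, 1562]);
translate([1629, 80, 80]) cube([61, 15, 1562]);


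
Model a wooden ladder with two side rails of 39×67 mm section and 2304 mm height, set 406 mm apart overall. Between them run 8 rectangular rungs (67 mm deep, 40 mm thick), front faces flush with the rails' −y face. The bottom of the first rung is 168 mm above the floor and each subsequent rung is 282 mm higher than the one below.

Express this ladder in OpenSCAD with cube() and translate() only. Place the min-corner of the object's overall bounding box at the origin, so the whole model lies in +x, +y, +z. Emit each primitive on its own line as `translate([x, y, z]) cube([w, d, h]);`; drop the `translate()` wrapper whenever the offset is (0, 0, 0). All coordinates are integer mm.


cube([39, 67, 2304]);
translate([367, 0, 0]) cube([39, 67, 2304]);
translate([39, 0, 168]) cube([328, 67, 40]);
translate([39, 0, 450]) cube([328, 67, 40]);
translate([39, 0, 732]) cube([328, 67, 40]);
translate([39, 0, 1014]) cube([328, 67, 40]);
translate([39, 0, 1296]) cube([328, 67, 40]);
translate([39, 0, 1578]) cube([328, 67, 40]);
translate([39, 0, 1860]) cube([328, 67, 40]);
translate([39, 0, 2142]) cube([328, 67, 40]);


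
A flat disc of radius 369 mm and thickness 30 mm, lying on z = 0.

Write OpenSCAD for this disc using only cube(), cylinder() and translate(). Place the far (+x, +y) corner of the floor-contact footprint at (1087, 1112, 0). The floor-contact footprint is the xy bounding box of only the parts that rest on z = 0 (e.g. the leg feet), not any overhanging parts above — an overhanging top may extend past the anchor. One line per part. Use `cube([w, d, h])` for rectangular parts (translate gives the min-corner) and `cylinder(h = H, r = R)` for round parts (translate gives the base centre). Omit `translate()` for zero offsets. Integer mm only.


translate([718, 743, 0]) cylinder(h = 30, r = 369);


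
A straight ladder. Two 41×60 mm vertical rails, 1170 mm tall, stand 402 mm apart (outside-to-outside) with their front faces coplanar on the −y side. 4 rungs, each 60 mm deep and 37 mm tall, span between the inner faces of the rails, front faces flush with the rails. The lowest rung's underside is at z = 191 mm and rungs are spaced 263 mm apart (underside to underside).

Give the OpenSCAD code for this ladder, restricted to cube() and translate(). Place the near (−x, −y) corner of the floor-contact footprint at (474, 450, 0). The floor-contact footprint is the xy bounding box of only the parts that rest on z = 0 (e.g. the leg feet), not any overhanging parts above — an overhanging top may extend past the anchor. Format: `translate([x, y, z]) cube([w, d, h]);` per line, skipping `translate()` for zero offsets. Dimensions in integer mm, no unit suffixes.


// rung span = 402 - 2*41 = 320
// rung[k] z = 191 + k*263
translate([474, 450, 0]) cube([41, 60, 1170]);
translate([835, 450, 0]) cube([41, 60, 1170]);
translate([515, 450, 191]) cube([320, 60, 37]);
translate([515, 450, 454]) cube([320, 60, 37]);
translate([515, 450, 717]) cube([320, 60, 37]);
translate([515, 450, 980]) cube([320, 60, 37]);


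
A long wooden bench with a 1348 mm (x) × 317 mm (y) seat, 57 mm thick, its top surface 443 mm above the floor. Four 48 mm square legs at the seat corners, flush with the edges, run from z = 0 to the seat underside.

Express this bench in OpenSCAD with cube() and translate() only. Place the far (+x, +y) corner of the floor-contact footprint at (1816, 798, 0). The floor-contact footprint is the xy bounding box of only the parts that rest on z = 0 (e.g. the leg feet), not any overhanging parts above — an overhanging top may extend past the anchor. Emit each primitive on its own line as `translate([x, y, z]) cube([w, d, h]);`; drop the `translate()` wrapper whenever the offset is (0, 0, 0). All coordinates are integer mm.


translate([468, 481, 386]) cube([1348, 317, 57]);
translate([468, 481, 0]) cube([48, 48, 386]);
translate([468, 750, 0]) cube([48, 48, 386]);
translate([1768, 481, 0]) cube([48, 48, 386]);
translate([1768, 750, 0]) cube([48, 48, 386]);


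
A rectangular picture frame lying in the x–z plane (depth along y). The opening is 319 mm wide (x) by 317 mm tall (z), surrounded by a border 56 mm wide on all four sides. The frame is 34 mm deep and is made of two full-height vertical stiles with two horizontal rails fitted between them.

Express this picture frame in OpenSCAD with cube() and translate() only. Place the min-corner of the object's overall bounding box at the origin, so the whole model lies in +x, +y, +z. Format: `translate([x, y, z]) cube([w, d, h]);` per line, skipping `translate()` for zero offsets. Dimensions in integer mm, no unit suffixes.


cube([56, 34, 429]);
translate([375, 0, 0]) cube([56, 34, 429]);
translate([56, 0, 0]) cube([319, 34, 56]);
translate([56, 0, 373]) cube([319, 34, 56]);


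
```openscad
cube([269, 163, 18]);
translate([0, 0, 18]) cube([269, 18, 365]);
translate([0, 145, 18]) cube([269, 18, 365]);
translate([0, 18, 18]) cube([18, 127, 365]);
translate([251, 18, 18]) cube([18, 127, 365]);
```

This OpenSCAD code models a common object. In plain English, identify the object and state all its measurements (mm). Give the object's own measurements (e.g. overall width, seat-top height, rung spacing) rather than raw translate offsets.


An open-topped rectangular box: outside dimensions 269×163×383 mm, with a uniform wall and base thickness of 18 mm. The base is a full 269×163 slab on the floor; four walls sit on top of the base. The front and back walls (the −y and +y sides) span the full width; the two side walls fit between them.


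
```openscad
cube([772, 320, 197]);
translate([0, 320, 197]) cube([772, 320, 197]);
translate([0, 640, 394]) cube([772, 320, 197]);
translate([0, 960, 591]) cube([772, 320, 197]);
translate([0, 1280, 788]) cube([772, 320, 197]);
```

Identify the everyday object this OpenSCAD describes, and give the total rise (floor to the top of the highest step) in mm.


A staircase. The total rise is 985 mm.

5 identical blocks, each offset up and back from the previous — a staircase. Each step is 197 mm tall and there are 5 of them, so the total rise is 5 × 197 = 985 mm.


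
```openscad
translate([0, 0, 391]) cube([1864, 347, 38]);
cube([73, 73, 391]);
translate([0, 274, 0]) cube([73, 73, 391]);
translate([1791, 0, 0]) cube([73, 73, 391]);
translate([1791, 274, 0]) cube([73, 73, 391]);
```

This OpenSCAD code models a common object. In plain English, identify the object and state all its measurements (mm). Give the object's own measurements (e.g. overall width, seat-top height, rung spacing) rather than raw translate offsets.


A bench: a 1864×347 mm seat slab, 38 mm thick, top at z = 429 mm, on four 73×73 mm square legs flush with the seat corners and standing on z = 0.


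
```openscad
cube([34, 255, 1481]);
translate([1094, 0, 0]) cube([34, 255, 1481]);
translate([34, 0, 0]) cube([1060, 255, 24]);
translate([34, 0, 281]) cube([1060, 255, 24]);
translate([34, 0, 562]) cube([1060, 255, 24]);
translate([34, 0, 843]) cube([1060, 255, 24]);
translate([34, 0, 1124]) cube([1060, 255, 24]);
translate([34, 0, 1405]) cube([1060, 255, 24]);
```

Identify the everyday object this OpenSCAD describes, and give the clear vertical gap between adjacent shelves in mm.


A bookshelf. The clear shelf gap is 257 mm.

Two tall side panels with 6 horizontal boards between them — a bookshelf. The first two shelf undersides are at z = 0 and z = 281; with shelf thickness 24, the clear gap is 281 − 0 − 24 = 257 mm.


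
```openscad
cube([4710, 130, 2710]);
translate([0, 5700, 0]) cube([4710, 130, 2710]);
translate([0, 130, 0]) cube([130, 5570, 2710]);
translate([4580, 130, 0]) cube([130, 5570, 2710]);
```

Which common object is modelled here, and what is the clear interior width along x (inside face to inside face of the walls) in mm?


A house (or room) frame. The interior width is 4450 mm.

Four 2710 mm walls enclosing a rectangle with no floor or roof — a room or house frame. Outside width is 4710 mm and wall thickness is 130 mm, so the interior width is 4710 − 2 × 130 = 4450 mm.


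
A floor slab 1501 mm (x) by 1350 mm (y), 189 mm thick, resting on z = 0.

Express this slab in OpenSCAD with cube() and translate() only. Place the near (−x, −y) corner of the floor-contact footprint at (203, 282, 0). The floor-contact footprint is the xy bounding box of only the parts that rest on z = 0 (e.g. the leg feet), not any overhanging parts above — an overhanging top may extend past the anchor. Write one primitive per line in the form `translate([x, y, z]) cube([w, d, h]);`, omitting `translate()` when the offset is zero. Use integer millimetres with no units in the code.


translate([203, 282, 0]) cube([1501, 1350, 189]);


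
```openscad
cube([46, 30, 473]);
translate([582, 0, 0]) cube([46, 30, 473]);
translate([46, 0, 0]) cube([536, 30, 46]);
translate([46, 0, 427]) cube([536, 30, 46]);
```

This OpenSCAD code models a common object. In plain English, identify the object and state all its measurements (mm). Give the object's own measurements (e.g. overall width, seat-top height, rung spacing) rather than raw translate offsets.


A rectangular picture frame lying in the x–z plane (depth along y). The opening is 536 mm wide (x) by 381 mm tall (z), surrounded by a border 46 mm wide on all four sides. The frame is 30 mm deep and is made of two full-height vertical stiles with two horizontal rails fitted between them.


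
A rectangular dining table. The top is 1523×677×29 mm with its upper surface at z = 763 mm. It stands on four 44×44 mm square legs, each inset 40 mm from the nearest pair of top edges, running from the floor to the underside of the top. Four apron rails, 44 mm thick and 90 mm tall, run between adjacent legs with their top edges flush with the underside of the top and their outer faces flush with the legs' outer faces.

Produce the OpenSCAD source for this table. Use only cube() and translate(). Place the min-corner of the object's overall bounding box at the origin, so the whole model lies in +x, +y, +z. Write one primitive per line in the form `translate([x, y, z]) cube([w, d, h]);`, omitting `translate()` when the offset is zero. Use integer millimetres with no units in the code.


// leg_h = 763 - 29 = 734
// apron z = 734 - 90 = 644
translate([0, 0, 734]) cube([1523, 677, 29]);
translate([40, 40, 0]) cube([44, 44, 734]);
translate([1439, 40, 0]) cube([44, 44, 734]);
translate([40, 593, 0]) cube([44, 44, 734]);
translate([1439, 593, 0]) cube([44, 44, 734]);
translate([84, 40, 644]) cube([1355, 44, 90]);
translate([84, 593, 644]) cube([1355, 44, 90]);
translate([40, 84, 644]) cube([44, 509, 90]);
translate([1439, 84, 644]) cube([44, 509, 90]);


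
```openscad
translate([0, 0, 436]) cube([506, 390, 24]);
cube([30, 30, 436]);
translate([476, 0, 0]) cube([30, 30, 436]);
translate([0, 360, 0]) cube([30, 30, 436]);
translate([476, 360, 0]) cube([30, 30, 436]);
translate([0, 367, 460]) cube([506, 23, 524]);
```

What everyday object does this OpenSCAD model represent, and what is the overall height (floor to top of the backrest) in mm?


A chair. The overall height is 984 mm.

A slab on four corner posts with a tall panel at the back — a chair. The seat slab sits at z = 436 with thickness 24, and the 524 mm backrest starts at the seat top, so the overall height is 436 + 24 + 524 = 984 mm.


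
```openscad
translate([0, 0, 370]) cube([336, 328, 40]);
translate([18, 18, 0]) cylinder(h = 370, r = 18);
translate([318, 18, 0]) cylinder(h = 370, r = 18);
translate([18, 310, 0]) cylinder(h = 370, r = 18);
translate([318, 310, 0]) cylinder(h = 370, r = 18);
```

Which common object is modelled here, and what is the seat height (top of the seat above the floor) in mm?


A stool. The seat height is 410 mm.

A 336×328×40 slab at z = 370 on four corner cylinders — a stool. The seat top is 370 + 40 = 410 mm.


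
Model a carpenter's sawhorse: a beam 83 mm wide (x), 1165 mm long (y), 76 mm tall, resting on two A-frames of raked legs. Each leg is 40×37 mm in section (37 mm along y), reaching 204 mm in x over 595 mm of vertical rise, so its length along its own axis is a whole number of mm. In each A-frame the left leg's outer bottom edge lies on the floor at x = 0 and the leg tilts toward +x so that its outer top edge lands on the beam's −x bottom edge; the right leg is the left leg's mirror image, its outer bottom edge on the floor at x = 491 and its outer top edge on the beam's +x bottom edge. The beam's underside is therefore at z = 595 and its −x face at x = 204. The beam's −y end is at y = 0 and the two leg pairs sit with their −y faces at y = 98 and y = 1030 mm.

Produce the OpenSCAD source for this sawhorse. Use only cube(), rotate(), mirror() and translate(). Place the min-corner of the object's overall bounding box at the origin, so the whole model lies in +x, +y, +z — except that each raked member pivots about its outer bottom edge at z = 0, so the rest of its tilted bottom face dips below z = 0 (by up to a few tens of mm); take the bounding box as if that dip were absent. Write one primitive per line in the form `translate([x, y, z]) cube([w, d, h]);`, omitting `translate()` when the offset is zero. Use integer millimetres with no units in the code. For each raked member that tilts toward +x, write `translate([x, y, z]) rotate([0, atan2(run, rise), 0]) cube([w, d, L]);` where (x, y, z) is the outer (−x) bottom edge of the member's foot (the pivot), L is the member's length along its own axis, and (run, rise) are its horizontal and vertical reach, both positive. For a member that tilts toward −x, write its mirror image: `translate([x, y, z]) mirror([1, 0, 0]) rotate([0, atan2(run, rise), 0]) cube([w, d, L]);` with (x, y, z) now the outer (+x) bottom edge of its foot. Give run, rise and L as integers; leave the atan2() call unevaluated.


translate([204, 0, 595]) cube([83, 1165, 76]);
translate([0, 98, 0]) rotate([0, atan2(204, 595), 0]) cube([40, 37, 629]);
translate([491, 98, 0]) mirror([1, 0, 0]) rotate([0, atan2(204, 595), 0]) cube([40, 37, 629]);
translate([0, 1030, 0]) rotate([0, atan2(204, 595), 0]) cube([40, 37, 629]);
translate([491, 1030, 0]) mirror([1, 0, 0]) rotate([0, atan2(204, 595), 0]) cube([40, 37, 629]);


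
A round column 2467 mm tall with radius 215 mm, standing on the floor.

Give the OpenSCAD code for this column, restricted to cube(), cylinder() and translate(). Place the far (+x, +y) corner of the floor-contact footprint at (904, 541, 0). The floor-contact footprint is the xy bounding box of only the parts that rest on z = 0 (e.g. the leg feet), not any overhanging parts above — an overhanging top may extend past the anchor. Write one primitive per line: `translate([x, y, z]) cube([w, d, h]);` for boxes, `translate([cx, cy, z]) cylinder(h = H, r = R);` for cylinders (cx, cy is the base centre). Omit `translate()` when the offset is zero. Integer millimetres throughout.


translate([689, 326, 0]) cylinder(h = 2467, r = 215);


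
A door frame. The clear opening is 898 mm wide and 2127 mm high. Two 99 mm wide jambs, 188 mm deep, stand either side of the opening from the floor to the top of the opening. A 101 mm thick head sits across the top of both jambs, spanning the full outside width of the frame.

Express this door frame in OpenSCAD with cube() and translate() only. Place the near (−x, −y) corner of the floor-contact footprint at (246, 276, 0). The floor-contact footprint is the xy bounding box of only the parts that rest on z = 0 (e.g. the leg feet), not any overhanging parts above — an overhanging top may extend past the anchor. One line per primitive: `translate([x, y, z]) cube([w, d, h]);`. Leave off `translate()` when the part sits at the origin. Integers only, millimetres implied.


translate([246, 276, 0]) cube([99, 188, 2127]);
translate([1243, 276, 0]) cube([99, 188, 2127]);
translate([246, 276, 2127]) cube([1096, 188, 101]);


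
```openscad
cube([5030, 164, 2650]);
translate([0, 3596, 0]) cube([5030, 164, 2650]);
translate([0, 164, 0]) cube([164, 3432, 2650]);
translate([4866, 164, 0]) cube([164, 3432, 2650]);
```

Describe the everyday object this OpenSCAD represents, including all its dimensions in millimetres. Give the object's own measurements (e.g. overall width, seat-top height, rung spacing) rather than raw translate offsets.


The wall frame of a small rectangular building: four walls, each 2650 mm tall and 164 mm thick, enclosing a footprint 5030 mm (x) by 3760 mm (y) outside-to-outside, with no floor or roof. The front and back walls (the −y and +y sides) span the full width; the two side walls fit between them.


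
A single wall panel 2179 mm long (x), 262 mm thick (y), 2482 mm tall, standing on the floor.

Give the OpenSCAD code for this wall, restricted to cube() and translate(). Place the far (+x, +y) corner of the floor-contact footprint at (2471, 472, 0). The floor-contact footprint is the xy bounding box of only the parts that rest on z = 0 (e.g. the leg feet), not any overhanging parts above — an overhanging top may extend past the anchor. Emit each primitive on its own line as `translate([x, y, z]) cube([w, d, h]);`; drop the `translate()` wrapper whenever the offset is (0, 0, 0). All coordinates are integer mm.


translate([292, 210, 0]) cube([2179, 262, 2482]);


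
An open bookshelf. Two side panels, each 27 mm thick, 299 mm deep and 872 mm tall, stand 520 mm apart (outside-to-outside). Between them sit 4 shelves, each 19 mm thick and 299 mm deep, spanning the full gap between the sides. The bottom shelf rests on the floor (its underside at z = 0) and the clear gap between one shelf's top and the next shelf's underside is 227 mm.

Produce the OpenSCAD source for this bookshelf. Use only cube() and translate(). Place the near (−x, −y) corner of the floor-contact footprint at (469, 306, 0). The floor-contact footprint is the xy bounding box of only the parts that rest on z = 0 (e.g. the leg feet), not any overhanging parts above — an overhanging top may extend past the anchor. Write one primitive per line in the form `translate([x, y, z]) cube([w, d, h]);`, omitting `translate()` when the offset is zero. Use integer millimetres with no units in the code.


translate([469, 306, 0]) cube([27, 299, 872]);
translate([962, 306, 0]) cube([27, 299, 872]);
translate([496, 306, 0]) cube([466, 299, 19]);
translate([496, 306, 246]) cube([466, 299, 19]);
translate([496, 306, 492]) cube([466, 299, 19]);
translate([496, 306, 738]) cube([466, 299, 19]);


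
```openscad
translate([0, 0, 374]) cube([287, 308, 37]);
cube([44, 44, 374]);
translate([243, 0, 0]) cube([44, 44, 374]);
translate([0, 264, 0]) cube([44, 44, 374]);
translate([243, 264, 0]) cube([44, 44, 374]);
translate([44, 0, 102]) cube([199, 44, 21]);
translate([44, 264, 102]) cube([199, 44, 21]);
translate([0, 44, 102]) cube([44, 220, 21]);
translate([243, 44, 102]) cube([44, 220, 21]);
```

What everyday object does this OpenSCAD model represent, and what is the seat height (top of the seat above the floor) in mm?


A stool. The seat height is 411 mm.

A 287×308×37 slab at z = 374 on four corner posts — a stool. The seat top is 374 + 37 = 411 mm.


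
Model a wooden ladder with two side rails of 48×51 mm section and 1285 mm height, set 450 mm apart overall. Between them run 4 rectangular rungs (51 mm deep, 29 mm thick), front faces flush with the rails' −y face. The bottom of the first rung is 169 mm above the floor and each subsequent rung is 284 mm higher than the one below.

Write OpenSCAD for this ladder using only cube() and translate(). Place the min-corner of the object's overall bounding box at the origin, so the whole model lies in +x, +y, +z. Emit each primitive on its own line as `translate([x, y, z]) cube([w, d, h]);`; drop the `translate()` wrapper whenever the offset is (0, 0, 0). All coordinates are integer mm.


cube([48, 51, 1285]);
translate([402, 0, 0]) cube([48, 51, 1285]);
translate([48, 0, 169]) cube([354, 51, 29]);
translate([48, 0, 453]) cube([354, 51, 29]);
translate([48, 0, 737]) cube([354, 51, 29]);
translate([48, 0, 1021]) cube([354, 51, 29]);


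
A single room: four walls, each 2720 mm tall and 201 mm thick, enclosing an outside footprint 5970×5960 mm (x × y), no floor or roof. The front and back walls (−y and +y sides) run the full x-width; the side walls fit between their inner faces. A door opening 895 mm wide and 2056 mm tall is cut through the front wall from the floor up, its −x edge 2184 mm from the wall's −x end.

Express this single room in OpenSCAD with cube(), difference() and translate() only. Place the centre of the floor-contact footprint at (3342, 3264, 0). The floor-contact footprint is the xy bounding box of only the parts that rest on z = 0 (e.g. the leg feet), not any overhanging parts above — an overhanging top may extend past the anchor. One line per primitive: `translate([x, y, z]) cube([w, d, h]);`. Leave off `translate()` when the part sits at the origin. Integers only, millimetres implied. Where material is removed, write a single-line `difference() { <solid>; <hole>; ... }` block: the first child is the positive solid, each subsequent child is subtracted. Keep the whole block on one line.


difference() { translate([357, 284, 0]) cube([5970, 201, 2720]); translate([2541, 284, 0]) cube([895, 201, 2056]); }
translate([357, 6043, 0]) cube([5970, 201, 2720]);
translate([357, 485, 0]) cube([201, 5558, 2720]);
translate([6126, 485, 0]) cube([201, 5558, 2720]);


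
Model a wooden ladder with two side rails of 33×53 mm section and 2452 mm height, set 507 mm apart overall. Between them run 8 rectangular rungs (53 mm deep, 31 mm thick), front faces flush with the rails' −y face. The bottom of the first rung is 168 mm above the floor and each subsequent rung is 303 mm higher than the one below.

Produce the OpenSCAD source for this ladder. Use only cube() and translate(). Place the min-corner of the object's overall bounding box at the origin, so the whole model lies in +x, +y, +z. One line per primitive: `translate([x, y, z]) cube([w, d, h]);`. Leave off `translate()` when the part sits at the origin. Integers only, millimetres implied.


// rung span = 507 - 2*33 = 441
// rung[k] z = 168 + k*303
cube([33, 53, 2452]);
translate([474, 0, 0]) cube([33, 53, 2452]);
translate([33, 0, 168]) cube([441, 53, 31]);
translate([33, 0, 471]) cube([441, 53, 31]);
translate([33, 0, 774]) cube([441, 53, 31]);
translate([33, 0, 1077]) cube([441, 53, 31]);
translate([33, 0, 1380]) cube([441, 53, 31]);
translate([33, 0, 1683]) cube([441, 53, 31]);
translate([33, 0, 1986]) cube([441, 53, 31]);
translate([33, 0, 2289]) cube([441, 53, 31]);


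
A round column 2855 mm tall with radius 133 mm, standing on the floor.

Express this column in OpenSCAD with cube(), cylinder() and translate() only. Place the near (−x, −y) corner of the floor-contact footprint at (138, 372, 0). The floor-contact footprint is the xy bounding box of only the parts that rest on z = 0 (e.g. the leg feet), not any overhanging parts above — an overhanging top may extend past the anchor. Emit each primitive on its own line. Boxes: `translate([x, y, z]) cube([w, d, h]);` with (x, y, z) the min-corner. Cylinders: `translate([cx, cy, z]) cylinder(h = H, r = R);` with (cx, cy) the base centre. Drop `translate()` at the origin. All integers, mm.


translate([271, 505, 0]) cylinder(h = 2855, r = 133);


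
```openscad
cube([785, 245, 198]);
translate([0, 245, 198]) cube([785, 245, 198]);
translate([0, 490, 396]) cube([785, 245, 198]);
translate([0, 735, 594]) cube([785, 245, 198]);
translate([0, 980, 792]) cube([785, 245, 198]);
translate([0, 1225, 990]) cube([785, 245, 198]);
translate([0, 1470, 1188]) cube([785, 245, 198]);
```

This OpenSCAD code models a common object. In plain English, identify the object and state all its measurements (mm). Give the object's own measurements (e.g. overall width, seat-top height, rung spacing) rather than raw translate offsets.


A straight staircase of 7 solid steps. Each step is 785 mm wide (x), 245 mm deep (y, the going) and 198 mm tall (the rise). The first step rests on the floor; each subsequent step sits one going further in +y and one rise higher in +z, directly behind and above the previous step with no overlap.


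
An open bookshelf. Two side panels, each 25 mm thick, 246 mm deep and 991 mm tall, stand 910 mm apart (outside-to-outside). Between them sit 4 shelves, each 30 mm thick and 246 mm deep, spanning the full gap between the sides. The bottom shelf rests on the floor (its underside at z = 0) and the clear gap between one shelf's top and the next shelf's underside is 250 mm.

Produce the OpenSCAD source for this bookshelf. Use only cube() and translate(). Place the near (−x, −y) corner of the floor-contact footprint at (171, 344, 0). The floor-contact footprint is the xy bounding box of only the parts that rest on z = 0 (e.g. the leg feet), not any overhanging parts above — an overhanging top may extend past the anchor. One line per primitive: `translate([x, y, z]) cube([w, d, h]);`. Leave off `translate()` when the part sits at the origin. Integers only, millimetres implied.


translate([171, 344, 0]) cube([25, 246, 991]);
translate([1056, 344, 0]) cube([25, 246, 991]);
translate([196, 344, 0]) cube([860, 246, 30]);
translate([196, 344, 280]) cube([860, 246, 30]);
translate([196, 344, 560]) cube([860, 246, 30]);
translate([196, 344, 840]) cube([860, 246, 30]);


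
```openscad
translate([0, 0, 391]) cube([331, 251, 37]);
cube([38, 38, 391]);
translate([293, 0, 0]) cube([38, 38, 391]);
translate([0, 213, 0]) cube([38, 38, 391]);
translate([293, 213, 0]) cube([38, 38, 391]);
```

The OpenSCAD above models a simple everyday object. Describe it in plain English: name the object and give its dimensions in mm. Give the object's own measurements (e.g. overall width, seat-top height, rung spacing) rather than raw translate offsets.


A simple wooden stool: a rectangular seat 331 mm (x) by 251 mm (y), 37 mm thick, top face at z = 428 mm, on four square legs, each 38×38 mm in cross-section. The legs rest on z = 0, each flush with a corner of the seat.


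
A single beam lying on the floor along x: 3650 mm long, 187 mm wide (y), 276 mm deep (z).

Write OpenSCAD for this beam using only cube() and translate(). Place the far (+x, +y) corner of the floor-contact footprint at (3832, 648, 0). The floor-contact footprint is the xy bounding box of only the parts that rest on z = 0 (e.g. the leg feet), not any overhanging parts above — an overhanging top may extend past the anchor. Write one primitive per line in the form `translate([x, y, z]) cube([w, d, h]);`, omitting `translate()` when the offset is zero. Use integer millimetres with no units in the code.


translate([182, 461, 0]) cube([3650, 187, 276]);


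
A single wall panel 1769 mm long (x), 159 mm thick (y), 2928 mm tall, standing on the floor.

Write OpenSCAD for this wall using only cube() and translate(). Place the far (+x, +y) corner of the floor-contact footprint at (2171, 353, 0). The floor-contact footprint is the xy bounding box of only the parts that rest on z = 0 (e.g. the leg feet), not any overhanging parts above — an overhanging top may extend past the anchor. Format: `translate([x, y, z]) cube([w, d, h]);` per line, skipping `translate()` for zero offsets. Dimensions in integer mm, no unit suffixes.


translate([402, 194, 0]) cube([1769, 159, 2928]);


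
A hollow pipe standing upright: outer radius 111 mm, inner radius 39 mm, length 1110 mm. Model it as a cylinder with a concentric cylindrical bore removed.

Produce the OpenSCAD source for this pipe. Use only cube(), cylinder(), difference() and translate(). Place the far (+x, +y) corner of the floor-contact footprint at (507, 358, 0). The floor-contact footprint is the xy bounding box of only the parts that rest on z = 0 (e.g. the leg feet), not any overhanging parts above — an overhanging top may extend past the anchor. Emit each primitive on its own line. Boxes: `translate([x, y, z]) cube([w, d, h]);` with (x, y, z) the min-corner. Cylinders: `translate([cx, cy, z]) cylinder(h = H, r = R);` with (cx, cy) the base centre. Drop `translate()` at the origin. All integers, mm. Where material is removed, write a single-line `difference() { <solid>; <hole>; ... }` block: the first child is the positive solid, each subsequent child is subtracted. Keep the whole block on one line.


difference() { translate([396, 247, 0]) cylinder(h = 1110, r = 111); translate([396, 247, 0]) cylinder(h = 1110, r = 39); }


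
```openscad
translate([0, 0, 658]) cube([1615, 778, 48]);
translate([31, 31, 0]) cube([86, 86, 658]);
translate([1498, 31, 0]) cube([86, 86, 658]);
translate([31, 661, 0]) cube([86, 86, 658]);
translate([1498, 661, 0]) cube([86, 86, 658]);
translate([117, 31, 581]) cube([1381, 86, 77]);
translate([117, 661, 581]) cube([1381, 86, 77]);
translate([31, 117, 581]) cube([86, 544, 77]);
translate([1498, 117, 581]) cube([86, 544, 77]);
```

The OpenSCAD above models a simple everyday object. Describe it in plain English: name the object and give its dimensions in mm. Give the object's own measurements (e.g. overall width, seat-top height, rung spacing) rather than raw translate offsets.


A table: top 1615 mm (x) × 778 mm (y), 48 mm thick, upper face at z = 706 mm, on four 86×86 mm square legs, each inset 31 mm from the nearest pair of top edges from z = 0 to the bottom of the top. Four apron rails, 86 mm thick and 77 mm tall, run between adjacent legs with their top edges flush with the underside of the top and their outer faces flush with the legs' outer faces.


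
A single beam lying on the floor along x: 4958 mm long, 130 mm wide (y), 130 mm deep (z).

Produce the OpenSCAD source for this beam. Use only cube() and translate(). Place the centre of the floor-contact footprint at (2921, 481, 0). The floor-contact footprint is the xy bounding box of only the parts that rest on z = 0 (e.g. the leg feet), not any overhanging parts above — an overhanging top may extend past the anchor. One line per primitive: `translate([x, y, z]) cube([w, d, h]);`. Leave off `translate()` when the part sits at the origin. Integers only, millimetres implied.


translate([442, 416, 0]) cube([4958, 130, 130]);


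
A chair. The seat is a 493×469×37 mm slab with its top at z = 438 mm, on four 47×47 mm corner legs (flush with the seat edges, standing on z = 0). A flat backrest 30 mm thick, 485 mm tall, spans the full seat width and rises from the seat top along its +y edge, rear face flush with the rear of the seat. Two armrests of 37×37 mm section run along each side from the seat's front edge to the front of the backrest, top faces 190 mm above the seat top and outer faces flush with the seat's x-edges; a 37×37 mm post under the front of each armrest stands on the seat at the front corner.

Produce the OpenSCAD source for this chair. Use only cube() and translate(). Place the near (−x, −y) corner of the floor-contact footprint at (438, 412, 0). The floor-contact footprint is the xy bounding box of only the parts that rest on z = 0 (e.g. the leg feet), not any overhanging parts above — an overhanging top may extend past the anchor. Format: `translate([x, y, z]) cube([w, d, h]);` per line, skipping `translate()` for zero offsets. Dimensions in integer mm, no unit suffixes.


translate([438, 412, 401]) cube([493, 469, 37]);
translate([438, 412, 0]) cube([47, 47, 401]);
translate([884, 412, 0]) cube([47, 47, 401]);
translate([438, 834, 0]) cube([47, 47, 401]);
translate([884, 834, 0]) cube([47, 47, 401]);
translate([438, 851, 438]) cube([493, 30, 485]);
translate([438, 412, 591]) cube([37, 439, 37]);
translate([894, 412, 591]) cube([37, 439, 37]);
translate([438, 412, 438]) cube([37, 37, 153]);
translate([894, 412, 438]) cube([37, 37, 153]);


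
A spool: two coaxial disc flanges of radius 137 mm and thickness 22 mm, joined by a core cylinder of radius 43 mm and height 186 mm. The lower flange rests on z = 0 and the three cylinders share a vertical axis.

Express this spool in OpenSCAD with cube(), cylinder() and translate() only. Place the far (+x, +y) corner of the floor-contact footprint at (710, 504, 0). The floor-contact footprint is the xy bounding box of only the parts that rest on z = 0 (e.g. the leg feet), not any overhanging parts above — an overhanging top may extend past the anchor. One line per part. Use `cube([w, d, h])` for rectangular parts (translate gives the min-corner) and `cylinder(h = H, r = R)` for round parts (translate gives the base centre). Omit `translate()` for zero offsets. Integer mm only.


translate([573, 367, 0]) cylinder(h = 22, r = 137);
translate([573, 367, 22]) cylinder(h = 186, r = 43);
translate([573, 367, 208]) cylinder(h = 22, r = 137);
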